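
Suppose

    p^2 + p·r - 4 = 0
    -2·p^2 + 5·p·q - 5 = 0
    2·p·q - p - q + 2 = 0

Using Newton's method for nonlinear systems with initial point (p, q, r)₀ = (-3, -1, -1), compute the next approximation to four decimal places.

At (-3, -1, -1): F = (8.0000, -8.0000, 12.0000).
Jacobian J = [[2·p + r, 0, p], [-4·p + 5·q, 5·p, 0], [2·q - 1, 2·p - 1, 0]].
At the point, J = [[-7.0000, 0.0000, -3.0000], [7.0000, -15.0000, 0.0000], [-3.0000, -7.0000, 0.0000]] (det J = 282.0000).
Solving J·Δ = −F gives Δ = (2.5106, 0.6383, -3.1915).
Then the next iterate is (p, q, r)₁ = (-0.4894, -0.3617, -4.1915).

(-0.4894, -0.3617, -4.1915)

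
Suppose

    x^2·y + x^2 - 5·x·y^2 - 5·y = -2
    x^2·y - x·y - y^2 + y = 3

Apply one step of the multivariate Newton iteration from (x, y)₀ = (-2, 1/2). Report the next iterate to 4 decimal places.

At (-2, 1/2): F = (8.0000, 0.2500).
Jacobian J = [[2·x·y + 2·x - 5·y^2, x^2 - 10·x·y - 5], [2·x·y - y, x^2 - x - 2·y + 1]].
At the point, J = [[-7.2500, 9.0000], [-2.5000, 6.0000]] (det J = -21.0000).
Solving J·Δ = −F gives Δ = (2.1786, 0.8661).
Then the next iterate is (x, y)₁ = (0.1786, 1.3661).

(0.1786, 1.3661)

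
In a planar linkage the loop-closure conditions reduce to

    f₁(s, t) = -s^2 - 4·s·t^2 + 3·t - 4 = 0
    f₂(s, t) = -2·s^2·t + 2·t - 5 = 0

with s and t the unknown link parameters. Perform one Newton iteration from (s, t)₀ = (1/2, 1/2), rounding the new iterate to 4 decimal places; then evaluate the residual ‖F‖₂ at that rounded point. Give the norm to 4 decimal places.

At (1/2, 1/2): F = (-3.2500, -4.2500).
Jacobian J = [[-2·s - 4·t^2, -8·s·t + 3], [-4·s·t, -2·s^2 + 2]].
At the point, J = [[-2.0000, 1.0000], [-1.0000, 1.5000]] (det J = -2.0000).
Solving J·Δ = −F gives Δ = (-0.3125, 2.6250).
Then the next iterate is (s, t)₁ = (0.1875, 3.1250).
Re-evaluating at (0.1875, 3.1250): F = (-1.984375, 1.030273), so ‖F‖₂ = 2.2359.

2.2359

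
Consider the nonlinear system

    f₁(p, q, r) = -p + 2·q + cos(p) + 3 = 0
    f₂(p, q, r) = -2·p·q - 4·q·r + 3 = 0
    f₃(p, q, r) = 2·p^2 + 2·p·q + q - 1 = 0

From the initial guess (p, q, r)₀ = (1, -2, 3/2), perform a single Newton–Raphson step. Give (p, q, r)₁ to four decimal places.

(2.0175, -0.3333, 0.2829)

At (1, -2, 3/2): F = (-1.459698, 19.0000, -5.0000).
Jacobian J = [[-sin(p) - 1, 2, 0], [-2·q, -2·p - 4·r, -4·q], [4·p + 2·q, 2·p + 1, 0]].
At the point, J = [[-1.841471, 2.0000, 0.0000], [4.0000, -8.0000, 8.0000], [0.0000, 3.0000, 0.0000]] (det J = 44.195304).
Solving J·Δ = −F gives Δ = (1.0175, 1.6667, -1.2171).
Then the next iterate is (p, q, r)₁ = (2.0175, -0.3333, 0.2829).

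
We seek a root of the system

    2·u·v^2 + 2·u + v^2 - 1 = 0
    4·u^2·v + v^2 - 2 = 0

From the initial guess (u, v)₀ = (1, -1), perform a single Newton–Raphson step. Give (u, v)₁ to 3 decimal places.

At (1, -1): F = (4.000, -5.000).
Jacobian J = [[2·v^2 + 2, 4·u·v + 2·v], [8·u·v, 4·u^2 + 2·v]].
At the point, J = [[4.000, -6.000], [-8.000, 2.000]] (det J = -40.000).
Solving J·Δ = −F gives Δ = (-0.550, 0.300).
Then the next iterate is (u, v)₁ = (0.450, -0.700).

(0.450, -0.700)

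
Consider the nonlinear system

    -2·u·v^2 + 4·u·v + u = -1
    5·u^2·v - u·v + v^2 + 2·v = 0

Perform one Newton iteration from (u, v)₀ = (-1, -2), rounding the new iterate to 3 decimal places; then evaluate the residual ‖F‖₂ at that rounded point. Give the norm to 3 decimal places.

At (-1, -2): F = (16.000, -12.000).
Jacobian J = [[-2·v^2 + 4·v + 1, -4·u·v + 4·u], [10·u·v - v, 5·u^2 - u + 2·v + 2]].
At the point, J = [[-15.000, -12.000], [22.000, 4.000]] (det J = 204.000).
Solving J·Δ = −F gives Δ = (0.392, 0.843).
Then the next iterate is (u, v)₁ = (-0.608, -1.157).
Re-evaluating at (-0.608, -1.157): F = (4.83362, -3.81731), so ‖F‖₂ = 6.159.

6.159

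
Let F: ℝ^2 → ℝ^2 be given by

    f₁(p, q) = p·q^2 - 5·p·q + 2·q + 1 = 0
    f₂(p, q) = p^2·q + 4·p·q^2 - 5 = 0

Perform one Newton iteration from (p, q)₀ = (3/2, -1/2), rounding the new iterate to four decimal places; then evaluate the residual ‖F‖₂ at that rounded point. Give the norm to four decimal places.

At (3/2, -1/2): F = (4.1250, -4.6250).
Jacobian J = [[q^2 - 5·q, 2·p·q - 5·p + 2], [2·p·q + 4·q^2, p^2 + 8·p·q]].
At the point, J = [[2.7500, -7.0000], [-0.5000, -3.7500]] (det J = -13.8125).
Solving J·Δ = −F gives Δ = (-3.4638, -0.7715).
Then the next iterate is (p, q)₁ = (-1.9638, -1.2715).
Re-evaluating at (-1.9638, -1.2715): F = (-17.202758, -22.603151), so ‖F‖₂ = 28.4049.

28.4049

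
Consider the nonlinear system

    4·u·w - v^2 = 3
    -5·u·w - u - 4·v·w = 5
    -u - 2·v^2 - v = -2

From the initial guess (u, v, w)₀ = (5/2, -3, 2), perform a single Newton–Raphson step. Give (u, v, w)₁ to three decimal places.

(0.823, -1.743, 1.788)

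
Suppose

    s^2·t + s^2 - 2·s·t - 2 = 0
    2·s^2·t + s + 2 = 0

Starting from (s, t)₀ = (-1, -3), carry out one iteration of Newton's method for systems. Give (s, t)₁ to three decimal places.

(-1.263, 1.211)

At (-1, -3): F = (-10.000, -5.000).
Jacobian J = [[2·s·t + 2·s - 2·t, s^2 - 2·s], [4·s·t + 1, 2·s^2]].
At the point, J = [[10.000, 3.000], [13.000, 2.000]] (det J = -19.000).
Solving J·Δ = −F gives Δ = (-0.263, 4.211).
Then the next iterate is (s, t)₁ = (-1.263, 1.211).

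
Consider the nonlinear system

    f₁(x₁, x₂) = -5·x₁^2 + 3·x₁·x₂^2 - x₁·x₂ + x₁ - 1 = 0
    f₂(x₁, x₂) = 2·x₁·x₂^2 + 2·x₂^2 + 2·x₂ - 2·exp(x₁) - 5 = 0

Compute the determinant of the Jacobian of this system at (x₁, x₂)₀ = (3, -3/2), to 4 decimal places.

J = [[-10·x₁ + 3·x₂^2 - x₂ + 1, 6·x₁·x₂ - x₁], [2·x₂^2 - 2·exp(x₁), 4·x₁·x₂ + 4·x₂ + 2]].
At the point, J = [[-20.7500, -30.0000], [-35.671074, -22.0000]].
det J = -613.6322.

-613.6322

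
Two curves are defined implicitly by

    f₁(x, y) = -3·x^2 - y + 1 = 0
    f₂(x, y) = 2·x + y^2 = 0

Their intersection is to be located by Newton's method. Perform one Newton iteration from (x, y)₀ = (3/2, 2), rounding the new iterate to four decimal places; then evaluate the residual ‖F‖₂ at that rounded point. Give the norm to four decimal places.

At (3/2, 2): F = (-7.7500, 7.0000).
Jacobian J = [[-6·x, -1], [2, 2·y]].
At the point, J = [[-9.0000, -1.0000], [2.0000, 4.0000]] (det J = -34.0000).
Solving J·Δ = −F gives Δ = (-0.7059, -1.3971).
Then the next iterate is (x, y)₁ = (0.7941, 0.6029).
Re-evaluating at (0.7941, 0.6029): F = (-1.494684, 1.951688), so ‖F‖₂ = 2.4583.

2.4583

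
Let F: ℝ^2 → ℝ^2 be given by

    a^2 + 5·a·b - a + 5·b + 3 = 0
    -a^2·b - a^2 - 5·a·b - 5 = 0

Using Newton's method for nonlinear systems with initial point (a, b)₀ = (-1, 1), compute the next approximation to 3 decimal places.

At (-1, 1): F = (5.000, -2.000).
Jacobian J = [[2·a + 5·b - 1, 5·a + 5], [-2·a·b - 2·a - 5·b, -a^2 - 5·a]].
At the point, J = [[2.000, 0.000], [-1.000, 4.000]] (det J = 8.000).
Solving J·Δ = −F gives Δ = (-2.500, -0.125).
Then the next iterate is (a, b)₁ = (-3.500, 0.875).

(-3.500, 0.875)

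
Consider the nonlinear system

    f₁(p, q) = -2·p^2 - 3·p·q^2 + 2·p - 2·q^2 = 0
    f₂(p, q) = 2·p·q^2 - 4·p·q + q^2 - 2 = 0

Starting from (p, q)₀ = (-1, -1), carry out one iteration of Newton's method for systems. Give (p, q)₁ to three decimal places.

At (-1, -1): F = (-3.000, -7.000).
Jacobian J = [[-4·p - 3·q^2 + 2, -6·p·q - 4·q], [2·q^2 - 4·q, 4·p·q - 4·p + 2·q]].
At the point, J = [[3.000, -2.000], [6.000, 6.000]] (det J = 30.000).
Solving J·Δ = −F gives Δ = (1.067, 0.100).
Then the next iterate is (p, q)₁ = (0.067, -0.900).

(0.067, -0.900)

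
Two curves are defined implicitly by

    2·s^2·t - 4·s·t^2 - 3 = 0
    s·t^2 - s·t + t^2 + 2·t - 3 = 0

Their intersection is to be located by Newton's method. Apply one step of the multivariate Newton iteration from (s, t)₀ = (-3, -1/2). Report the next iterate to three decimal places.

At (-3, -1/2): F = (-9.000, -6.000).
Jacobian J = [[4·s·t - 4·t^2, 2·s^2 - 8·s·t], [t^2 - t, 2·s·t - s + 2·t + 2]].
At the point, J = [[5.000, 6.000], [0.750, 7.000]] (det J = 30.500).
Solving J·Δ = −F gives Δ = (0.885, 0.762).
Then the next iterate is (s, t)₁ = (-2.115, 0.262).

(-2.115, 0.262)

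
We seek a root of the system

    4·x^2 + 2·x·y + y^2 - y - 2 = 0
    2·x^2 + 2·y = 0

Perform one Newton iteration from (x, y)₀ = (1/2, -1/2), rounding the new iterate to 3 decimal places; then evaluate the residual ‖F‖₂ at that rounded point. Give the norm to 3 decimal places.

0.280

At (1/2, -1/2): F = (-0.750, -0.500).
Jacobian J = [[8·x + 2·y, 2·x + 2·y - 1], [4·x, 2]].
At the point, J = [[3.000, -1.000], [2.000, 2.000]] (det J = 8.000).
Solving J·Δ = −F gives Δ = (0.250, 0.000).
Then the next iterate is (x, y)₁ = (0.750, -0.500).
Re-evaluating at (0.750, -0.500): F = (0.250, 0.125), so ‖F‖₂ = 0.280.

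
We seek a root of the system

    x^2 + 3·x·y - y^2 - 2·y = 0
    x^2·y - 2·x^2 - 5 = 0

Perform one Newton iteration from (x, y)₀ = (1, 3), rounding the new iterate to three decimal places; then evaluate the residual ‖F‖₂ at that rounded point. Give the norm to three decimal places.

At (1, 3): F = (-5.000, -4.000).
Jacobian J = [[2·x + 3·y, 3·x - 2·y - 2], [2·x·y - 4·x, x^2]].
At the point, J = [[11.000, -5.000], [2.000, 1.000]] (det J = 21.000).
Solving J·Δ = −F gives Δ = (1.190, 1.619).
Then the next iterate is (x, y)₁ = (2.190, 4.619).
Re-evaluating at (2.190, 4.619): F = (4.56977, 7.56099), so ‖F‖₂ = 8.835.

8.835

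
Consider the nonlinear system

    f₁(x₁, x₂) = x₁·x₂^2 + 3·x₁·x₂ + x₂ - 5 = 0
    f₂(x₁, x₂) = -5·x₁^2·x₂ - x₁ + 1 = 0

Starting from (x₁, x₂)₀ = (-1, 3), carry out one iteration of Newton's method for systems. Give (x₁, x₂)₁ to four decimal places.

(-0.9718, 0.5634)

At (-1, 3): F = (-20.0000, -13.0000).
Jacobian J = [[x₂^2 + 3·x₂, 2·x₁·x₂ + 3·x₁ + 1], [-10·x₁·x₂ - 1, -5·x₁^2]].
At the point, J = [[18.0000, -8.0000], [29.0000, -5.0000]] (det J = 142.0000).
Solving J·Δ = −F gives Δ = (0.0282, -2.4366).
Then the next iterate is (x₁, x₂)₁ = (-0.9718, 0.5634).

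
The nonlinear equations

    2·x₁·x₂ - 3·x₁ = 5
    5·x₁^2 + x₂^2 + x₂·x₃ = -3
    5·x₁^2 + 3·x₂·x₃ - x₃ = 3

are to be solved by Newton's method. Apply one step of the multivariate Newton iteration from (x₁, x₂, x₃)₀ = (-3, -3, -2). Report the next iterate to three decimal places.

At (-3, -3, -2): F = (22.000, 63.000, 62.000).
Jacobian J = [[2·x₂ - 3, 2·x₁, 0], [10·x₁, 2·x₂ + x₃, x₂], [10·x₁, 3·x₃, 3·x₂ - 1]].
At the point, J = [[-9.000, -6.000, 0.000], [-30.000, -8.000, -3.000], [-30.000, -6.000, -10.000]] (det J = 702.000).
Solving J·Δ = −F gives Δ = (1.852, 0.889, 0.111).
Then the next iterate is (x₁, x₂, x₃)₁ = (-1.148, -2.111, -1.889).

(-1.148, -2.111, -1.889)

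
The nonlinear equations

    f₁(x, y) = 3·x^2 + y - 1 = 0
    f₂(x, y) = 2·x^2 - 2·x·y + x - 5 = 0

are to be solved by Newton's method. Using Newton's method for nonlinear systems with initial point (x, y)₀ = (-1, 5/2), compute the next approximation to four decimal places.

(1.0000, 10.0000)

At (-1, 5/2): F = (4.5000, 1.0000).
Jacobian J = [[6·x, 1], [4·x - 2·y + 1, -2·x]].
At the point, J = [[-6.0000, 1.0000], [-8.0000, 2.0000]] (det J = -4.0000).
Solving J·Δ = −F gives Δ = (2.0000, 7.5000).
Then the next iterate is (x, y)₁ = (1.0000, 10.0000).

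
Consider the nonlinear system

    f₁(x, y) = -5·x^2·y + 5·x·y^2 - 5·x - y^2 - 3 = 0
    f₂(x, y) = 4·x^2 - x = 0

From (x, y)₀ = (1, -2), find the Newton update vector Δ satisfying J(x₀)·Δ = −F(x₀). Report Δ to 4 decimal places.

At (1, -2): F = (18.0000, 3.0000).
Jacobian J = [[-10·x·y + 5·y^2 - 5, -5·x^2 + 10·x·y - 2·y], [8·x - 1, 0]].
At the point, J = [[35.0000, -21.0000], [7.0000, 0.0000]] (det J = 147.0000).
Solving J·Δ = −F gives Δ = (-0.4286, 0.1429).

(-0.4286, 0.1429)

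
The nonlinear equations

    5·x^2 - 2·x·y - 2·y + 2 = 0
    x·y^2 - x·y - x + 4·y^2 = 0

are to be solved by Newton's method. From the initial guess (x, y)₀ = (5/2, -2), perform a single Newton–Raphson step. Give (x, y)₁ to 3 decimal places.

At (5/2, -2): F = (47.250, 28.500).
Jacobian J = [[10·x - 2·y, -2·x - 2], [y^2 - y - 1, 2·x·y - x + 8·y]].
At the point, J = [[29.000, -7.000], [5.000, -28.500]] (det J = -791.500).
Solving J·Δ = −F gives Δ = (-1.449, 0.746).
Then the next iterate is (x, y)₁ = (1.051, -1.254).

(1.051, -1.254)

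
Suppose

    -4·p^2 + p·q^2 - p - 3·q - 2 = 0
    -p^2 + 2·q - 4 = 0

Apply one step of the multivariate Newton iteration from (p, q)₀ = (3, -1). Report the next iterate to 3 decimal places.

At (3, -1): F = (-35.000, -15.000).
Jacobian J = [[-8·p + q^2 - 1, 2·p·q - 3], [-2·p, 2]].
At the point, J = [[-24.000, -9.000], [-6.000, 2.000]] (det J = -102.000).
Solving J·Δ = −F gives Δ = (-2.010, 1.471).
Then the next iterate is (p, q)₁ = (0.990, 0.471).

(0.990, 0.471)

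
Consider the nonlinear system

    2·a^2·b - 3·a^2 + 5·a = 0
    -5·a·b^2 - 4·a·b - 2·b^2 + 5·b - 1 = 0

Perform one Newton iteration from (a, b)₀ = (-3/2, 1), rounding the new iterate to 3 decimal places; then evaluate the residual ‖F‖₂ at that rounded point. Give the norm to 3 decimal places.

3.203

At (-3/2, 1): F = (-9.750, 15.500).
Jacobian J = [[4·a·b - 6·a + 5, 2·a^2], [-5·b^2 - 4·b, -10·a·b - 4·a - 4·b + 5]].
At the point, J = [[8.000, 4.500], [-9.000, 22.000]] (det J = 216.500).
Solving J·Δ = −F gives Δ = (1.313, -0.167).
Then the next iterate is (a, b)₁ = (-0.187, 0.833).
Re-evaluating at (-0.187, 0.833): F = (-0.98165, 3.04909), so ‖F‖₂ = 3.203.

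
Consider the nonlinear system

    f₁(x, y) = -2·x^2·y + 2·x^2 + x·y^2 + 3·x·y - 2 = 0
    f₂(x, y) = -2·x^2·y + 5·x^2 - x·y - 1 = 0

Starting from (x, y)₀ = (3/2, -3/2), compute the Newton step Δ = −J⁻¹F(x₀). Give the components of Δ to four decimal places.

At (3/2, -3/2): F = (5.8750, 19.2500).
Jacobian J = [[-4·x·y + 4·x + y^2 + 3·y, -2·x^2 + 2·x·y + 3·x], [-4·x·y + 10·x - y, -2·x^2 - x]].
At the point, J = [[12.7500, -4.5000], [25.5000, -6.0000]] (det J = 38.2500).
Solving J·Δ = −F gives Δ = (-1.3431, -2.5000).

(-1.3431, -2.5000)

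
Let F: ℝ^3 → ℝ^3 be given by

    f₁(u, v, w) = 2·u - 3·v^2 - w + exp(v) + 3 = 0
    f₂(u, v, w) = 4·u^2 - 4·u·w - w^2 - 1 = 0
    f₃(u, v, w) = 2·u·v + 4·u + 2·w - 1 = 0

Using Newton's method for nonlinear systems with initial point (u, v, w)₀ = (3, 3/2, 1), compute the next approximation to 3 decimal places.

At (3, 3/2, 1): F = (5.73169, 22.000, 22.000).
Jacobian J = [[2, -6·v + exp(v), -1], [8·u - 4·w, 0, -4·u - 2·w], [2·v + 4, 2·u, 2]].
At the point, J = [[2.000, -4.51831, -1.000], [20.000, 0.000, -14.000], [7.000, 6.000, 2.000]] (det J = 671.52691).
Solving J·Δ = −F gives Δ = (-2.889, 0.555, -2.555).
Then the next iterate is (u, v, w)₁ = (0.111, 2.055, -1.555).

(0.111, 2.055, -1.555)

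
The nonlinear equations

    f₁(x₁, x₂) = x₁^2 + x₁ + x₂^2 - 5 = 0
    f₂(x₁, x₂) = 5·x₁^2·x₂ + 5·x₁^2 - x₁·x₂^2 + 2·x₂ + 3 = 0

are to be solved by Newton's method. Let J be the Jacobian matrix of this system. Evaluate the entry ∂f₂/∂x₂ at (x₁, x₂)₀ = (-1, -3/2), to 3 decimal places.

∂f₂/∂x₂ = 5·x₁^2 - 2·x₁·x₂ + 2.
At (-1, -3/2) this is 4.000.

4.000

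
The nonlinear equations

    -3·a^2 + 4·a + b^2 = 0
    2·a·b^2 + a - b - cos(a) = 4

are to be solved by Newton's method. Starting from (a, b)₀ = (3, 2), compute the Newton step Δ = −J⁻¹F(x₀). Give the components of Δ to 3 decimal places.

(-0.951, -0.578)

At (3, 2): F = (-11.000, 21.98999).
Jacobian J = [[-6·a + 4, 2·b], [2·b^2 + sin(a) + 1, 4·a·b - 1]].
At the point, J = [[-14.000, 4.000], [9.14112, 23.000]] (det J = -358.56448).
Solving J·Δ = −F gives Δ = (-0.951, -0.578).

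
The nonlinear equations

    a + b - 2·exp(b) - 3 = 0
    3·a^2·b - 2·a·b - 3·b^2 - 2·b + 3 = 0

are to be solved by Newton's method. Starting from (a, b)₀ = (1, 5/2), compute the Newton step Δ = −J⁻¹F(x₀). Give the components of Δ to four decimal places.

(0.2048, -1.0126)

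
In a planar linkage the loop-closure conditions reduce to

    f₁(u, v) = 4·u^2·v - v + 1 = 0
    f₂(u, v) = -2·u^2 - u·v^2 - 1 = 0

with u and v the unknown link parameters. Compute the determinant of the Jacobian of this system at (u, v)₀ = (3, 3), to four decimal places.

-561.0000

J = [[8·u·v, 4·u^2 - 1], [-4·u - v^2, -2·u·v]].
At the point, J = [[72.0000, 35.0000], [-21.0000, -18.0000]].
det J = -561.0000.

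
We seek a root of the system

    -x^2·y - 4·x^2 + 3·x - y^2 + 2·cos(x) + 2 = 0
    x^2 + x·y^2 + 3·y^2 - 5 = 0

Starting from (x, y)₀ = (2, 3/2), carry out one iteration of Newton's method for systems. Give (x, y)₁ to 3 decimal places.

(1.313, 1.103)

At (2, 3/2): F = (-17.08229, 10.250).
Jacobian J = [[-2·x·y - 8·x - 2·sin(x) + 3, -x^2 - 2·y], [2·x + y^2, 2·x·y + 6·y]].
At the point, J = [[-20.81859, -7.000], [6.250, 15.000]] (det J = -268.52892).
Solving J·Δ = −F gives Δ = (-0.687, -0.397).
Then the next iterate is (x, y)₁ = (1.313, 1.103).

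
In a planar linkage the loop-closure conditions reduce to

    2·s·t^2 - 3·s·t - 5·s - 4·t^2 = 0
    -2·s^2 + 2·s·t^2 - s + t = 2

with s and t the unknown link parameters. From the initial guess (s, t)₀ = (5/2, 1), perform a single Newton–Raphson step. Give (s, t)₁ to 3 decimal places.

At (5/2, 1): F = (-19.000, -11.000).
Jacobian J = [[2·t^2 - 3·t - 5, 4·s·t - 3·s - 8·t], [-4·s + 2·t^2 - 1, 4·s·t + 1]].
At the point, J = [[-6.000, -5.500], [-9.000, 11.000]] (det J = -115.500).
Solving J·Δ = −F gives Δ = (-2.333, -0.909).
Then the next iterate is (s, t)₁ = (0.167, 0.091).

(0.167, 0.091)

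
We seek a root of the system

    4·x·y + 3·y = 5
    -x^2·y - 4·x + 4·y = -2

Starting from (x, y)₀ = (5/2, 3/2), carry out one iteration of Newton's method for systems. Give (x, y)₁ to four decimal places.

At (5/2, 3/2): F = (14.5000, -11.3750).
Jacobian J = [[4·y, 4·x + 3], [-2·x·y - 4, -x^2 + 4]].
At the point, J = [[6.0000, 13.0000], [-11.5000, -2.2500]] (det J = 136.0000).
Solving J·Δ = −F gives Δ = (-0.8474, -0.7243).
Then the next iterate is (x, y)₁ = (1.6526, 0.7757).

(1.6526, 0.7757)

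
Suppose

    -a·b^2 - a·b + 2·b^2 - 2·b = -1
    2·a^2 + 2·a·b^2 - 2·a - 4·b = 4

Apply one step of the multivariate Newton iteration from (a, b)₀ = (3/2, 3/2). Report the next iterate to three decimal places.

(-9.429, 20.429)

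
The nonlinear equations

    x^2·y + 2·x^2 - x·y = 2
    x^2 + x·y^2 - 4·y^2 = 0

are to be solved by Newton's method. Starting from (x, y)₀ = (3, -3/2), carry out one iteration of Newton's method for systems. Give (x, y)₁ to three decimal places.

(2.458, -2.260)

At (3, -3/2): F = (7.000, 6.750).
Jacobian J = [[2·x·y + 4·x - y, x^2 - x], [2·x + y^2, 2·x·y - 8·y]].
At the point, J = [[4.500, 6.000], [8.250, 3.000]] (det J = -36.000).
Solving J·Δ = −F gives Δ = (-0.542, -0.760).
Then the next iterate is (x, y)₁ = (2.458, -2.260).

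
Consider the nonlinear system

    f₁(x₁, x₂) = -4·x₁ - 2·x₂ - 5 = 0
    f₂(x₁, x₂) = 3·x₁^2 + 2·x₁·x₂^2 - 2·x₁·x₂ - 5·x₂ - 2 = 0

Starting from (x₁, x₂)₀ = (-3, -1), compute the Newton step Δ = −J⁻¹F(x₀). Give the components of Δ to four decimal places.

(1.9125, 0.6750)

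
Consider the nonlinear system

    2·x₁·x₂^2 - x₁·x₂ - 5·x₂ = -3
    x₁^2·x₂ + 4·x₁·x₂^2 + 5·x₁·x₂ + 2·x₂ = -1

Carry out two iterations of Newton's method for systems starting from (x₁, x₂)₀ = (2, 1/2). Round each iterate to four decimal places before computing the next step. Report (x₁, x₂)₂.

(-0.5673, 0.5927)

At (2, 1/2): F = (0.5000, 11.0000).
Jacobian J = [[2·x₂^2 - x₂, 4·x₁·x₂ - x₁ - 5], [2·x₁·x₂ + 4·x₂^2 + 5·x₂, x₁^2 + 8·x₁·x₂ + 5·x₁ + 2]].
At the point, J = [[0.0000, -3.0000], [5.5000, 24.0000]] (det J = 16.5000).
Solving J·Δ = −F gives Δ = (-2.7273, 0.1667).
Then the next iterate is (x₁, x₂)₁ = (-0.7273, 0.6667).
Round to (-0.7273, 0.6667) and repeat: F = (-0.495163, -1.031500), J = [[0.222278, -6.212264], [4.141674, -4.986662]].
Δ = (0.1600, -0.0740), so (x₁, x₂)₂ = (-0.5673, 0.5927).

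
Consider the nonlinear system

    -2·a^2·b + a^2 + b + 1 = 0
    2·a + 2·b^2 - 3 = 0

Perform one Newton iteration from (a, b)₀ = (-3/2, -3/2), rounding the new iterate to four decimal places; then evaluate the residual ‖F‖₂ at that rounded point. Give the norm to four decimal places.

1.9868

At (-3/2, -3/2): F = (8.5000, -1.5000).
Jacobian J = [[-4·a·b + 2·a, -2·a^2 + 1], [2, 4·b]].
At the point, J = [[-12.0000, -3.5000], [2.0000, -6.0000]] (det J = 79.0000).
Solving J·Δ = −F gives Δ = (0.7120, -0.0127).
Then the next iterate is (a, b)₁ = (-0.7880, -1.5127).
Re-evaluating at (-0.7880, -1.5127): F = (1.986848, 0.000523), so ‖F‖₂ = 1.9868.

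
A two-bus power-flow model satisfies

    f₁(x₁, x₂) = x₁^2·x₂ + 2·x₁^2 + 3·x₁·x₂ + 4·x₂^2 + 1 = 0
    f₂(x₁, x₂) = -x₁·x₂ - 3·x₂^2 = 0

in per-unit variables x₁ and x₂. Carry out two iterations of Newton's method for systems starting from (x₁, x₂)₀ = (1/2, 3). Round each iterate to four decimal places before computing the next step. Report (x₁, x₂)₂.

(-0.1651, 0.7973)

At (1/2, 3): F = (42.7500, -28.5000).
Jacobian J = [[2·x₁·x₂ + 4·x₁ + 3·x₂, x₁^2 + 3·x₁ + 8·x₂], [-x₂, -x₁ - 6·x₂]].
At the point, J = [[14.0000, 25.7500], [-3.0000, -18.5000]] (det J = -181.7500).
Solving J·Δ = −F gives Δ = (-0.3136, -1.4897).
Then the next iterate is (x₁, x₂)₁ = (0.1864, 1.5103).
Round to (0.1864, 1.5103) and repeat: F = (11.090549, -7.124538), J = [[5.839540, 12.676345], [-1.5103, -9.2482]].
Δ = (-0.3515, -0.7130), so (x₁, x₂)₂ = (-0.1651, 0.7973).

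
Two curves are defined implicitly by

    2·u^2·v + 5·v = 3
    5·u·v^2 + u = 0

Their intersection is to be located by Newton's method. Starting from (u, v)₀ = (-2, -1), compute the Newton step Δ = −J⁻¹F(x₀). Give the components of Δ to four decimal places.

(2.0000, 0.0000)

At (-2, -1): F = (-16.0000, -12.0000).
Jacobian J = [[4·u·v, 2·u^2 + 5], [5·v^2 + 1, 10·u·v]].
At the point, J = [[8.0000, 13.0000], [6.0000, 20.0000]] (det J = 82.0000).
Solving J·Δ = −F gives Δ = (2.0000, 0.0000).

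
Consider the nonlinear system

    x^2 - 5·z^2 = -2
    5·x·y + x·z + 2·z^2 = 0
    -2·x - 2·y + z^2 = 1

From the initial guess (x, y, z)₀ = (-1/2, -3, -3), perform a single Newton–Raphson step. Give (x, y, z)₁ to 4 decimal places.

(-0.4282, 0.1460, -1.5726)

At (-1/2, -3, -3): F = (-42.7500, 27.0000, 15.0000).
Jacobian J = [[2·x, 0, -10·z], [5·y + z, 5·x, x + 4·z], [-2, -2, 2·z]].
At the point, J = [[-1.0000, 0.0000, 30.0000], [-18.0000, -2.5000, -12.5000], [-2.0000, -2.0000, -6.0000]] (det J = 940.0000).
Solving J·Δ = −F gives Δ = (0.0718, 3.1460, 1.4274).
Then the next iterate is (x, y, z)₁ = (-0.4282, 0.1460, -1.5726).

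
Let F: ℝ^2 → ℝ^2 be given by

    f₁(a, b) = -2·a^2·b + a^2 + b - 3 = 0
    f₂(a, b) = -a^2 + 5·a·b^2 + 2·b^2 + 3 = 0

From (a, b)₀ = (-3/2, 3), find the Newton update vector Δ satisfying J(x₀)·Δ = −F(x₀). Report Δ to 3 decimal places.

(0.614, -0.585)

At (-3/2, 3): F = (-11.250, -48.750).
Jacobian J = [[-4·a·b + 2·a, -2·a^2 + 1], [-2·a + 5·b^2, 10·a·b + 4·b]].
At the point, J = [[15.000, -3.500], [48.000, -33.000]] (det J = -327.000).
Solving J·Δ = −F gives Δ = (0.614, -0.585).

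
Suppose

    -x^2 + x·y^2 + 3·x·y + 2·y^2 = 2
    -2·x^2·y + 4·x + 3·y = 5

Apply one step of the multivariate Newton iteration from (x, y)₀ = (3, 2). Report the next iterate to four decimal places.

At (3, 2): F = (27.0000, -23.0000).
Jacobian J = [[-2·x + y^2 + 3·y, 2·x·y + 3·x + 4·y], [-4·x·y + 4, -2·x^2 + 3]].
At the point, J = [[4.0000, 29.0000], [-20.0000, -15.0000]] (det J = 520.0000).
Solving J·Δ = −F gives Δ = (-0.5038, -0.8615).
Then the next iterate is (x, y)₁ = (2.4962, 1.1385).

(2.4962, 1.1385)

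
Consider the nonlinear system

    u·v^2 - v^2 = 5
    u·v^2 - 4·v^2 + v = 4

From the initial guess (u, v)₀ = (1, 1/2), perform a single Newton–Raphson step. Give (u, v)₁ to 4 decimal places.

At (1, 1/2): F = (-5.0000, -4.2500).
Jacobian J = [[v^2, 2·u·v - 2·v], [v^2, 2·u·v - 8·v + 1]].
At the point, J = [[0.2500, 0.0000], [0.2500, -2.0000]] (det J = -0.5000).
Solving J·Δ = −F gives Δ = (20.0000, 0.3750).
Then the next iterate is (u, v)₁ = (21.0000, 0.8750).

(21.0000, 0.8750)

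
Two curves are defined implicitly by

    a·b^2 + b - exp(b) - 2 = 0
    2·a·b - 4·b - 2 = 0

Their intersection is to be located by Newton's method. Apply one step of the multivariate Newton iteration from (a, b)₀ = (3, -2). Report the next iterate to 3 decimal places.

(1.602, -1.796)

At (3, -2): F = (7.86466, -6.000).
Jacobian J = [[b^2, 2·a·b - exp(b) + 1], [2·b, 2·a - 4]].
At the point, J = [[4.000, -11.13534], [-4.000, 2.000]] (det J = -36.54134).
Solving J·Δ = −F gives Δ = (-1.398, 0.204).
Then the next iterate is (a, b)₁ = (1.602, -1.796).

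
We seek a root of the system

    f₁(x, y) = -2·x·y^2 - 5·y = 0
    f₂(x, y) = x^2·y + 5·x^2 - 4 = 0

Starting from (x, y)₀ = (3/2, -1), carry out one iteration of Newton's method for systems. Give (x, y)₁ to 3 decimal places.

(1.470, -3.061)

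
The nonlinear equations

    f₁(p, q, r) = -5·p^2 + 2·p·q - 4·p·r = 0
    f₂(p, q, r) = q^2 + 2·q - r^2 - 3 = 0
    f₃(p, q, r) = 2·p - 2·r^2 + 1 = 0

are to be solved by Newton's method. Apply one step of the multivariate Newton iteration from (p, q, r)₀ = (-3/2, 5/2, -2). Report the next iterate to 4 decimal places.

At (-3/2, 5/2, -2): F = (-30.7500, 4.2500, -10.0000).
Jacobian J = [[-10·p + 2·q - 4·r, 2·p, -4·p], [0, 2·q + 2, -2·r], [2, 0, -4·r]].
At the point, J = [[28.0000, -3.0000, 6.0000], [0.0000, 7.0000, 4.0000], [2.0000, 0.0000, 8.0000]] (det J = 1460.0000).
Solving J·Δ = −F gives Δ = (0.7397, -1.2158, 1.0651).
Then the next iterate is (p, q, r)₁ = (-0.7603, 1.2842, -0.9349).

(-0.7603, 1.2842, -0.9349)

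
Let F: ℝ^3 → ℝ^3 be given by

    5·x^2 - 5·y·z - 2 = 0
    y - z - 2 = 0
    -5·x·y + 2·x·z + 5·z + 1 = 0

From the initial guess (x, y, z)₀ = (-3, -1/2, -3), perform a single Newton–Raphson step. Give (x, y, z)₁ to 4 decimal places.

(-1.3707, 0.1930, -1.8070)

At (-3, -1/2, -3): F = (35.5000, 0.5000, -3.5000).
Jacobian J = [[10·x, -5·z, -5·y], [0, 1, -1], [-5·y + 2·z, -5·x, 2·x + 5]].
At the point, J = [[-30.0000, 15.0000, 2.5000], [0.0000, 1.0000, -1.0000], [-3.5000, 15.0000, -1.0000]] (det J = -358.7500).
Solving J·Δ = −F gives Δ = (1.6293, 0.6930, 1.1930).
Then the next iterate is (x, y, z)₁ = (-1.3707, 0.1930, -1.8070).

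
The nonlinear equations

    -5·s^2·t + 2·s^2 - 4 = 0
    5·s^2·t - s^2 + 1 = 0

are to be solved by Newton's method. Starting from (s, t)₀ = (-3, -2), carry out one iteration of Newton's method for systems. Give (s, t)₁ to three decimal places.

At (-3, -2): F = (104.000, -98.000).
Jacobian J = [[-10·s·t + 4·s, -5·s^2], [10·s·t - 2·s, 5·s^2]].
At the point, J = [[-72.000, -45.000], [66.000, 45.000]] (det J = -270.000).
Solving J·Δ = −F gives Δ = (1.000, 0.711).
Then the next iterate is (s, t)₁ = (-2.000, -1.289).

(-2.000, -1.289)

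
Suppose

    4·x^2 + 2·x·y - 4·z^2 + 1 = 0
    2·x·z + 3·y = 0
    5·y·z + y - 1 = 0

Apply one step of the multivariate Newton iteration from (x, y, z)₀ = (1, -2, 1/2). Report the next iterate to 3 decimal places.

At (1, -2, 1/2): F = (0.000, -5.000, -8.000).
Jacobian J = [[8·x + 2·y, 2·x, -8·z], [2·z, 3, 2·x], [0, 5·z + 1, 5·y]].
At the point, J = [[4.000, 2.000, -4.000], [1.000, 3.000, 2.000], [0.000, 3.500, -10.000]] (det J = -142.000).
Solving J·Δ = −F gives Δ = (-1.113, 2.085, -0.070).
Then the next iterate is (x, y, z)₁ = (-0.113, 0.085, 0.430).

(-0.113, 0.085, 0.430)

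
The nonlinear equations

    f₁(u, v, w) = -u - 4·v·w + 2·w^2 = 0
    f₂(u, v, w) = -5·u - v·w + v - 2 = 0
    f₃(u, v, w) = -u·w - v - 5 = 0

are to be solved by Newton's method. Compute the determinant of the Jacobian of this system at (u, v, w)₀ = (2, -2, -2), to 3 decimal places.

-44.000

J = [[-1, -4·w, -4·v + 4·w], [-5, -w + 1, -v], [-w, -1, -u]].
At the point, J = [[-1.000, 8.000, 0.000], [-5.000, 3.000, 2.000], [2.000, -1.000, -2.000]].
det J = -44.000.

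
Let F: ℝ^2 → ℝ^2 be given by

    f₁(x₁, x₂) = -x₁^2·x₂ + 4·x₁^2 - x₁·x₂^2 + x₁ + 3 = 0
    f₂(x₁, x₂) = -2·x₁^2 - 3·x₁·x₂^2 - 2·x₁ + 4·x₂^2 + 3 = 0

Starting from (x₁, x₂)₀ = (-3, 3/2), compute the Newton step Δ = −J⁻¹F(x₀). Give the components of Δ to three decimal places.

At (-3, 3/2): F = (29.250, 20.250).
Jacobian J = [[-2·x₁·x₂ + 8·x₁ - x₂^2 + 1, -x₁^2 - 2·x₁·x₂], [-4·x₁ - 3·x₂^2 - 2, -6·x₁·x₂ + 8·x₂]].
At the point, J = [[-16.250, 0.000], [3.250, 39.000]] (det J = -633.750).
Solving J·Δ = −F gives Δ = (1.800, -0.669).

(1.800, -0.669)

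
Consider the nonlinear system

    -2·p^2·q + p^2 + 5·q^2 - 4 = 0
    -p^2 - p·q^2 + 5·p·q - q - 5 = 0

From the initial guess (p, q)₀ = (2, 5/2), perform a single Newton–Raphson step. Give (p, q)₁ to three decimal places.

(0.730, 0.643)

At (2, 5/2): F = (11.250, 1.000).
Jacobian J = [[-4·p·q + 2·p, -2·p^2 + 10·q], [-2·p - q^2 + 5·q, -2·p·q + 5·p - 1]].
At the point, J = [[-16.000, 17.000], [2.250, -1.000]] (det J = -22.250).
Solving J·Δ = −F gives Δ = (-1.270, -1.857).
Then the next iterate is (p, q)₁ = (0.730, 0.643).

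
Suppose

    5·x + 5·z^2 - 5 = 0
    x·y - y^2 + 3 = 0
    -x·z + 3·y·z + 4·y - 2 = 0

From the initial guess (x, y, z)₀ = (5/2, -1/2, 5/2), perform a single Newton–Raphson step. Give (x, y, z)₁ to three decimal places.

(-220.250, -32.750, 45.500)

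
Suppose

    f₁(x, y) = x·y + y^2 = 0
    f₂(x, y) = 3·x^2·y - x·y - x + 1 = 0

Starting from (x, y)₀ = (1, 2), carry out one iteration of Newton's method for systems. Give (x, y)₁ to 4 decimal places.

At (1, 2): F = (6.0000, 4.0000).
Jacobian J = [[y, x + 2·y], [6·x·y - y - 1, 3·x^2 - x]].
At the point, J = [[2.0000, 5.0000], [9.0000, 2.0000]] (det J = -41.0000).
Solving J·Δ = −F gives Δ = (-0.1951, -1.1220).
Then the next iterate is (x, y)₁ = (0.8049, 0.8780).

(0.8049, 0.8780)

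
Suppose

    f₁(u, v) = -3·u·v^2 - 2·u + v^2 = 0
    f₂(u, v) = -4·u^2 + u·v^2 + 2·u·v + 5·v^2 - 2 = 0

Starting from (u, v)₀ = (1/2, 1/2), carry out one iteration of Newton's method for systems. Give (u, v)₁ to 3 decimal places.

(0.091, 0.500)

At (1/2, 1/2): F = (-1.125, -1.125).
Jacobian J = [[-3·v^2 - 2, -6·u·v + 2·v], [-8·u + v^2 + 2·v, 2·u·v + 2·u + 10·v]].
At the point, J = [[-2.750, -0.500], [-2.750, 6.500]] (det J = -19.250).
Solving J·Δ = −F gives Δ = (-0.409, 0.000).
Then the next iterate is (u, v)₁ = (0.091, 0.500).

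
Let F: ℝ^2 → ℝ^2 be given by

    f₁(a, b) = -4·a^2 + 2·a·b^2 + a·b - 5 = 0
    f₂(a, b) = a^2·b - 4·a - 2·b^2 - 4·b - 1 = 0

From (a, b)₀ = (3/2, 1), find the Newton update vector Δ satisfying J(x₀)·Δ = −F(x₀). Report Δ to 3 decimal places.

At (3/2, 1): F = (-9.500, -10.750).
Jacobian J = [[-8·a + 2·b^2 + b, 4·a·b + a], [2·a·b - 4, a^2 - 4·b - 4]].
At the point, J = [[-9.000, 7.500], [-1.000, -5.750]] (det J = 59.250).
Solving J·Δ = −F gives Δ = (-2.283, -1.473).

(-2.283, -1.473)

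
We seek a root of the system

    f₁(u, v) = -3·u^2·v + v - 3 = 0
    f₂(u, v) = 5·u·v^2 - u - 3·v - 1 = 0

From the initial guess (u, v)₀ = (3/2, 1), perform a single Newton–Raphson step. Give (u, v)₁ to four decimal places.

(0.4000, 1.2000)

At (3/2, 1): F = (-8.7500, 2.0000).
Jacobian J = [[-6·u·v, -3·u^2 + 1], [5·v^2 - 1, 10·u·v - 3]].
At the point, J = [[-9.0000, -5.7500], [4.0000, 12.0000]] (det J = -85.0000).
Solving J·Δ = −F gives Δ = (-1.1000, 0.2000).
Then the next iterate is (u, v)₁ = (0.4000, 1.2000).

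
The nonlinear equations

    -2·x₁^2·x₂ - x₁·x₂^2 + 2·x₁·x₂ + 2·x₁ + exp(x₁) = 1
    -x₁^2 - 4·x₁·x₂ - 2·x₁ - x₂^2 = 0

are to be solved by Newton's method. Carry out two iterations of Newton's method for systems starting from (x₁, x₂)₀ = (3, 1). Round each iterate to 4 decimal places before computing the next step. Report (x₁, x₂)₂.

At (3, 1): F = (10.085537, -28.0000).
Jacobian J = [[-4·x₁·x₂ - x₂^2 + 2·x₂ + exp(x₁) + 2, -2·x₁^2 - 2·x₁·x₂ + 2·x₁], [-2·x₁ - 4·x₂ - 2, -4·x₁ - 2·x₂]].
At the point, J = [[11.085537, -18.0000], [-12.0000, -14.0000]] (det J = -371.197517).
Solving J·Δ = −F gives Δ = (-1.7382, -0.5102).
Then the next iterate is (x₁, x₂)₁ = (1.2618, 0.4898).
Round to (1.2618, 0.4898) and repeat: F = (4.429062, -6.827762), J = [[3.799350, -1.896738], [-6.4828, -6.0268]].
Δ = (-1.1264, 0.0788), so (x₁, x₂)₂ = (0.1354, 0.5686).

(0.1354, 0.5686)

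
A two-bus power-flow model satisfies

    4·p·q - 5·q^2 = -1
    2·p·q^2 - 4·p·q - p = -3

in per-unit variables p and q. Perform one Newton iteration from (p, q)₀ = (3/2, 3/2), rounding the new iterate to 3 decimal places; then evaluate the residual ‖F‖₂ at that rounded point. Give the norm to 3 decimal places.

At (3/2, 3/2): F = (-1.250, -0.750).
Jacobian J = [[4·q, 4·p - 10·q], [2·q^2 - 4·q - 1, 4·p·q - 4·p]].
At the point, J = [[6.000, -9.000], [-2.500, 3.000]] (det J = -4.500).
Solving J·Δ = −F gives Δ = (-2.333, -1.694).
Then the next iterate is (p, q)₁ = (-0.833, -0.194).
Re-evaluating at (-0.833, -0.194): F = (1.45823, 3.12389), so ‖F‖₂ = 3.447.

3.447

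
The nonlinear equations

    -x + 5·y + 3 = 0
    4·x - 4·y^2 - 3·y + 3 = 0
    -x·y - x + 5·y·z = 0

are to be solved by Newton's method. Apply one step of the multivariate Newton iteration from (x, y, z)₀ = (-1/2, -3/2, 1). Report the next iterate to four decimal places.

(-1.1379, -0.8276, 0.4172)

At (-1/2, -3/2, 1): F = (-4.0000, -3.5000, -7.7500).
Jacobian J = [[-1, 5, 0], [4, -8·y - 3, 0], [-y - 1, -x + 5·z, 5·y]].
At the point, J = [[-1.0000, 5.0000, 0.0000], [4.0000, 9.0000, 0.0000], [0.5000, 5.5000, -7.5000]] (det J = 217.5000).
Solving J·Δ = −F gives Δ = (-0.6379, 0.6724, -0.5828).
Then the next iterate is (x, y, z)₁ = (-1.1379, -0.8276, 0.4172).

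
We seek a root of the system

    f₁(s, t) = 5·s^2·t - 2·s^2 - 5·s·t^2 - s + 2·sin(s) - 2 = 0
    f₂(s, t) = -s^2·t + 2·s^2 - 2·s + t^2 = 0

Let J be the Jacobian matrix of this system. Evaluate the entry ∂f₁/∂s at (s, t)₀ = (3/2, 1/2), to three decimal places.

-0.609

∂f₁/∂s = 10·s·t - 4·s - 5·t^2 + 2·cos(s) - 1.
At (3/2, 1/2) this is -0.609.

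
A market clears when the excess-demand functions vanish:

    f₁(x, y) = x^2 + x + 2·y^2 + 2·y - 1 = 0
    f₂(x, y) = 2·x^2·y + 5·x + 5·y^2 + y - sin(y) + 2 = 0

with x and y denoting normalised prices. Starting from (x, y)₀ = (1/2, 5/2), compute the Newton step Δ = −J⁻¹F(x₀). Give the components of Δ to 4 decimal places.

(0.0631, -1.4480)

At (1/2, 5/2): F = (17.2500, 38.901528).
Jacobian J = [[2·x + 1, 4·y + 2], [4·x·y + 5, 2·x^2 + 10·y - cos(y) + 1]].
At the point, J = [[2.0000, 12.0000], [10.0000, 27.301144]] (det J = -65.397713).
Solving J·Δ = −F gives Δ = (0.0631, -1.4480).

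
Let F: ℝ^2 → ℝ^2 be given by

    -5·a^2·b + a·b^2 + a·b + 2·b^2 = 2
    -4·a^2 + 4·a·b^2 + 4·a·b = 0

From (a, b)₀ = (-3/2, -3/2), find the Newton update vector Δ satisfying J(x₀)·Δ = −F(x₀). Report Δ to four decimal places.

(0.5635, 0.4206)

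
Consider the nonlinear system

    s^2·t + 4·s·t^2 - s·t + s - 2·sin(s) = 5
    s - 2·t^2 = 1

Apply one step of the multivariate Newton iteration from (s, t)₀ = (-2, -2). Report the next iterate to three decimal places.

(-2.133, -0.608)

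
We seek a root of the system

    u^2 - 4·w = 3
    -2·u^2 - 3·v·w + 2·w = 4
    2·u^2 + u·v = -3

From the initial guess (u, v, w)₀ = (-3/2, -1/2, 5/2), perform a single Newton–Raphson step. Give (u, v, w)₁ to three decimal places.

At (-3/2, -1/2, 5/2): F = (-10.750, 0.250, 8.250).
Jacobian J = [[2·u, 0, -4], [-4·u, -3·w, -3·v + 2], [4·u + v, u, 0]].
At the point, J = [[-3.000, 0.000, -4.000], [6.000, -7.500, 3.500], [-6.500, -1.500, 0.000]] (det J = 215.250).
Solving J·Δ = −F gives Δ = (1.405, -0.589, -3.741).
Then the next iterate is (u, v, w)₁ = (-0.095, -1.089, -1.241).

(-0.095, -1.089, -1.241)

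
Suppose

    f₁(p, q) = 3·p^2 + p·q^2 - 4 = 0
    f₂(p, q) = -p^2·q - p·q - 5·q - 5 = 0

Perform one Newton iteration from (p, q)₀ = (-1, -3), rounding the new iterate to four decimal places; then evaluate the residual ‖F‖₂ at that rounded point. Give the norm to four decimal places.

47.1395

At (-1, -3): F = (-10.0000, 10.0000).
Jacobian J = [[6·p + q^2, 2·p·q], [-2·p·q - q, -p^2 - p - 5]].
At the point, J = [[3.0000, 6.0000], [-3.0000, -5.0000]] (det J = 3.0000).
Solving J·Δ = −F gives Δ = (3.3333, 0.0000).
Then the next iterate is (p, q)₁ = (2.3333, -3.0000).
Re-evaluating at (2.3333, -3.0000): F = (33.332567, 33.332767), so ‖F‖₂ = 47.1395.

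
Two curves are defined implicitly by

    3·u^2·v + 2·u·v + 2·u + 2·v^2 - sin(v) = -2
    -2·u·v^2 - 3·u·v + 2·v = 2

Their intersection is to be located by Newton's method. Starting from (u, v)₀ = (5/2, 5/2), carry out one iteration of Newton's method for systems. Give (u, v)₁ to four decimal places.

(1.3539, 1.7105)

At (5/2, 5/2): F = (78.276528, -47.0000).
Jacobian J = [[6·u·v + 2·v + 2, 3·u^2 + 2·u + 4·v - cos(v)], [-2·v^2 - 3·v, -4·u·v - 3·u + 2]].
At the point, J = [[44.5000, 34.551144], [-20.0000, -30.5000]] (det J = -666.227128).
Solving J·Δ = −F gives Δ = (-1.1461, -0.7895).
Then the next iterate is (u, v)₁ = (1.3539, 1.7105).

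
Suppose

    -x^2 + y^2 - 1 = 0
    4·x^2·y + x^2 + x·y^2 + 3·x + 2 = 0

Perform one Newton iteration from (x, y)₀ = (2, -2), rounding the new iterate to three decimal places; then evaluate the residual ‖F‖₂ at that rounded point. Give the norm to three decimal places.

2.683

At (2, -2): F = (-1.000, -12.000).
Jacobian J = [[-2·x, 2·y], [8·x·y + 2·x + y^2 + 3, 4·x^2 + 2·x·y]].
At the point, J = [[-4.000, -4.000], [-21.000, 8.000]] (det J = -116.000).
Solving J·Δ = −F gives Δ = (-0.483, 0.233).
Then the next iterate is (x, y)₁ = (1.517, -1.767).
Re-evaluating at (1.517, -1.767): F = (-0.179, -2.67671), so ‖F‖₂ = 2.683.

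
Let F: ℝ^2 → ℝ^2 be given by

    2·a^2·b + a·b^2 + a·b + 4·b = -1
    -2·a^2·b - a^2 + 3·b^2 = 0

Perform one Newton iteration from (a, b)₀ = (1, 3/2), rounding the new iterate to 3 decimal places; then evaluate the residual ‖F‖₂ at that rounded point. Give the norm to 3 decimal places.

At (1, 3/2): F = (13.750, 2.750).
Jacobian J = [[4·a·b + b^2 + b, 2·a^2 + 2·a·b + a + 4], [-4·a·b - 2·a, -2·a^2 + 6·b]].
At the point, J = [[9.750, 10.000], [-8.000, 7.000]] (det J = 148.250).
Solving J·Δ = −F gives Δ = (-0.464, -0.923).
Then the next iterate is (a, b)₁ = (0.536, 0.577).
Re-evaluating at (0.536, 0.577): F = (4.12726, 0.37995), so ‖F‖₂ = 4.145.

4.145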